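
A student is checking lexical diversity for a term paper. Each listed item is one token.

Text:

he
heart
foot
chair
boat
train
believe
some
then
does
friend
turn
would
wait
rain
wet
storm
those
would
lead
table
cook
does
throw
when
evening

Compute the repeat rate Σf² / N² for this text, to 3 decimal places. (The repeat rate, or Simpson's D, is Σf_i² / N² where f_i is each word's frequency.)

Frequencies: does:2, would:2, he:1, heart:1, foot:1, chair:1, boat:1, train:1, believe:1, some:1, then:1, friend:1, turn:1, wait:1, rain:1, wet:1, storm:1, those:1, lead:1, table:1, … (4 more, each freq 1)
Σf² = 30; N² = 676
Repeat rate = 30 / 676 = 0.044

0.044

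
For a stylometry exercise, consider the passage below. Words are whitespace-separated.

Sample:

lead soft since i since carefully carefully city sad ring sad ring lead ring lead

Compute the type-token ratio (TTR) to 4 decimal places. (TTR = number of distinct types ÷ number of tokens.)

0.5333

N = 15 tokens, V = 8 types.
TTR = V / N = 8 / 15 = 0.5333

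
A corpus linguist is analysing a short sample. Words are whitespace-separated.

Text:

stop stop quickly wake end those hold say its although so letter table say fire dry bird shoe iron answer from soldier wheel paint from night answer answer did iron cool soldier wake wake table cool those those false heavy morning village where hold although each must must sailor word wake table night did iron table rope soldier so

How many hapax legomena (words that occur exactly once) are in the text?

19

Frequencies: wake:4, table:4, those:3, iron:3, answer:3, soldier:3, stop:2, hold:2, say:2, although:2, so:2, from:2, night:2, did:2, cool:2, must:2, quickly:1, end:1, its:1, letter:1, … (15 more, each freq 1)
Hapax (freq=1): bird, dry, each, end, false, fire, heavy, its, letter, morning, paint, quickly, rope, sailor, shoe, village, wheel, where, word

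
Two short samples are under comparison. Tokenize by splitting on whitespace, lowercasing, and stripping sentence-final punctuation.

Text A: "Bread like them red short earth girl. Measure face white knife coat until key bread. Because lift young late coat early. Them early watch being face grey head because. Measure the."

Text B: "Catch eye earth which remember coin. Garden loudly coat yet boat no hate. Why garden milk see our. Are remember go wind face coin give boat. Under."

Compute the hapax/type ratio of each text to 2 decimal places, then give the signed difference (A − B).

A: hapax=17, V=24, ratio=0.71
B: hapax=19, V=23, ratio=0.83
Difference = 0.71 − 0.83 = -0.12

-0.12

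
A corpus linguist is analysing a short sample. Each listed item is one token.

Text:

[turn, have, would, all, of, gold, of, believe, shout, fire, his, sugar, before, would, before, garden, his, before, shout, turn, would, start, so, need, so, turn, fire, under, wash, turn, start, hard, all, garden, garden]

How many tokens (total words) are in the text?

35

Tokens: turn, have, would, all, of, gold, of, believe, shout, fire, his, sugar, before, would, before, garden, his, before, shout, turn, would, start, so, need, so, turn, fire, under, wash, turn, start, hard, all, garden, garden
N = 35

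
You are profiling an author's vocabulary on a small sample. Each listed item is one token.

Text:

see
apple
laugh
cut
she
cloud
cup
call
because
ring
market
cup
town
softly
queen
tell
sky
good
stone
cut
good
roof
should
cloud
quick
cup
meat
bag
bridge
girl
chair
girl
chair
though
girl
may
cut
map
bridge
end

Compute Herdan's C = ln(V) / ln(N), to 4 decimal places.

N = 40, V = 30.
ln(V) = 3.401197, ln(N) = 3.688879
C = 3.401197 / 3.688879 = 0.9220

0.9220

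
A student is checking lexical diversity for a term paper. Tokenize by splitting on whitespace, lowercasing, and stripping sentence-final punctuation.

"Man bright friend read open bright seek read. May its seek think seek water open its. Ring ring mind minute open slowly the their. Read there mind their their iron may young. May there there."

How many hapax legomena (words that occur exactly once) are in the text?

Frequencies: read:3, open:3, seek:3, may:3, their:3, there:3, bright:2, its:2, ring:2, mind:2, man:1, friend:1, think:1, water:1, minute:1, slowly:1, the:1, iron:1, young:1
Hapax (freq=1): friend, iron, man, minute, slowly, the, think, water, young

9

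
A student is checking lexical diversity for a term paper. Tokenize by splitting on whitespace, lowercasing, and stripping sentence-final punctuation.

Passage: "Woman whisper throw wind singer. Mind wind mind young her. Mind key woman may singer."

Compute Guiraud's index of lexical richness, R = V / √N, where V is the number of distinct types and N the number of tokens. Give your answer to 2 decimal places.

2.58

N = 15, V = 10.
√N = 3.872983
R = 10 / 3.872983 = 2.58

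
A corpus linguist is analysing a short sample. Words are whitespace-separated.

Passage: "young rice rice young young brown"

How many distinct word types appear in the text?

3

Distinct types: {brown, rice, young}
V = 3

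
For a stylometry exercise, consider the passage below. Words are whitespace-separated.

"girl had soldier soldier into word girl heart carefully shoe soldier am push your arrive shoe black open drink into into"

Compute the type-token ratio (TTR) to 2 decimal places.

0.71

N = 21 tokens, V = 15 types.
TTR = V / N = 15 / 21 = 0.71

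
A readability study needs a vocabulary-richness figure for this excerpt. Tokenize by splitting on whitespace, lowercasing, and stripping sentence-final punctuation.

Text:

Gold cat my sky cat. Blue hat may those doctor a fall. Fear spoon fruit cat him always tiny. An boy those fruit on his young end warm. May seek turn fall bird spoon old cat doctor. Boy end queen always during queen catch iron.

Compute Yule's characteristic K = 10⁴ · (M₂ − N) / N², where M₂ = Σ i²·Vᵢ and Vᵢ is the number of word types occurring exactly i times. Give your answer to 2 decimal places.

158.02

Frequencies: cat:4, may:2, those:2, doctor:2, fall:2, spoon:2, fruit:2, always:2, boy:2, end:2, queen:2, gold:1, my:1, sky:1, blue:1, hat:1, a:1, fear:1, him:1, tiny:1, … (12 more, each freq 1)
N = 45. Frequency spectrum: V_1=21, V_2=10, V_4=1
M₂ = 1²·21 + 2²·10 + 4²·1 = 77
K = 10000 × (77 − 45) / 45² = 158.02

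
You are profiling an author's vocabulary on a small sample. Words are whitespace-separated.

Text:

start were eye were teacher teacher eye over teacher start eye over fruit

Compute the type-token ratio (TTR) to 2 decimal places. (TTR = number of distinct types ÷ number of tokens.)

N = 13 tokens, V = 6 types.
TTR = V / N = 6 / 13 = 0.46

0.46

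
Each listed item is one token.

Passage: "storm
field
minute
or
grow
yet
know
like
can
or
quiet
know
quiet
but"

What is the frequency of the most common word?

Frequencies: or:2, know:2, quiet:2, storm:1, field:1, minute:1, grow:1, yet:1, like:1, can:1, but:1
Most common: 'or' with frequency 2.

2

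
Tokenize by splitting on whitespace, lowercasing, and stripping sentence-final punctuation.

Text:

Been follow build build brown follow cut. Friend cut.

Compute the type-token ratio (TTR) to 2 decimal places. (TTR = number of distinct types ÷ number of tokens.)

0.67

N = 9 tokens, V = 6 types.
TTR = V / N = 6 / 9 = 0.67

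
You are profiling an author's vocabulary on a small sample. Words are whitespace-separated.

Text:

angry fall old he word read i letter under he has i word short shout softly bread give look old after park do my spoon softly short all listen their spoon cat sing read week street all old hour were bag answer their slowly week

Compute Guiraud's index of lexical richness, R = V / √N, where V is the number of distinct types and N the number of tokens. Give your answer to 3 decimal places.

4.919

N = 45, V = 33.
√N = 6.708204
R = 33 / 6.708204 = 4.919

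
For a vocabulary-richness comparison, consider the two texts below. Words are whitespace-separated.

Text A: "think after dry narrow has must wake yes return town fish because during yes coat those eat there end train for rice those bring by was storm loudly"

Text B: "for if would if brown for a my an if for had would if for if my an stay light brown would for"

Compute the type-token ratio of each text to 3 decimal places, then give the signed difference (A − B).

0.494

TTR(A) = 26/28 = 0.929
TTR(B) = 10/23 = 0.435
Difference = 0.929 − 0.435 = 0.494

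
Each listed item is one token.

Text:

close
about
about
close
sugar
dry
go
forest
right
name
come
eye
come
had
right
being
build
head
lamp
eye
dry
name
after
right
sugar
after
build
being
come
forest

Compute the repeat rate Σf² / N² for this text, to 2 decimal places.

0.07

Frequencies: right:3, come:3, close:2, about:2, sugar:2, dry:2, forest:2, name:2, eye:2, being:2, build:2, after:2, go:1, had:1, head:1, lamp:1
Σf² = 62; N² = 900
Repeat rate = 62 / 900 = 0.07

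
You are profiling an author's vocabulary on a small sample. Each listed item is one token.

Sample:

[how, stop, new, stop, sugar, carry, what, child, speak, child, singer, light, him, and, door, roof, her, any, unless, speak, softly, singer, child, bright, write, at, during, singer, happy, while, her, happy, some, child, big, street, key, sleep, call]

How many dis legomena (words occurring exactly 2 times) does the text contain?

4

Frequencies: child:4, singer:3, stop:2, speak:2, her:2, happy:2, how:1, new:1, sugar:1, carry:1, what:1, light:1, him:1, and:1, door:1, roof:1, any:1, unless:1, softly:1, bright:1, … (10 more, each freq 1)
Words with frequency 2: happy, her, speak, stop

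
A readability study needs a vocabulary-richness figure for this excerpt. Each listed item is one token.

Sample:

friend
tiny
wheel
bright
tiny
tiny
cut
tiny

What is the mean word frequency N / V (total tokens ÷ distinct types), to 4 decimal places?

1.6000

N = 8 tokens, V = 5 types.
Mean frequency = N / V = 8 / 5 = 1.6000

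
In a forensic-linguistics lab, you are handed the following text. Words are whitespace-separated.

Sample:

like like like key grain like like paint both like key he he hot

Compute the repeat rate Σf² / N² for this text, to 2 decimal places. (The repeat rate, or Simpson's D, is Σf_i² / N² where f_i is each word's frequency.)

0.24

Frequencies: like:6, key:2, he:2, grain:1, paint:1, both:1, hot:1
Σf² = 48; N² = 196
Repeat rate = 48 / 196 = 0.24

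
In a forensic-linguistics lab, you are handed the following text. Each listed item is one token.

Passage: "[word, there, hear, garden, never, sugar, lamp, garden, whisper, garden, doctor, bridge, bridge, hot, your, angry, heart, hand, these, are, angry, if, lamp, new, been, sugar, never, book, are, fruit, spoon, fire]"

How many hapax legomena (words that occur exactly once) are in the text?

17

Frequencies: garden:3, never:2, sugar:2, lamp:2, bridge:2, angry:2, are:2, word:1, there:1, hear:1, whisper:1, doctor:1, hot:1, your:1, heart:1, hand:1, these:1, if:1, new:1, been:1, … (4 more, each freq 1)
Hapax (freq=1): been, book, doctor, fire, fruit, hand, hear, heart, hot, if, new, spoon, there, these, whisper, word, your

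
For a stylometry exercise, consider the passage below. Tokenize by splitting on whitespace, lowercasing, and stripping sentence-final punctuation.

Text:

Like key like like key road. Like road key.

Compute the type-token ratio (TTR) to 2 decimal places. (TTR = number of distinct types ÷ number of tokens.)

N = 9 tokens, V = 3 types.
TTR = V / N = 3 / 9 = 0.33

0.33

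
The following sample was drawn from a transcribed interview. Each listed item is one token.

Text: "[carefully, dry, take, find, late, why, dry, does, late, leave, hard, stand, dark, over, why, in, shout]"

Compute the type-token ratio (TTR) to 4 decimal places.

0.8235

N = 17 tokens, V = 14 types.
TTR = V / N = 14 / 17 = 0.8235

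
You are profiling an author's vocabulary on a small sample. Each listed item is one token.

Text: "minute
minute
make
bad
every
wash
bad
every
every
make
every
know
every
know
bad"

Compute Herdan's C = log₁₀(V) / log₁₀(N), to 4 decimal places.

N = 15, V = 6.
log₁₀(V) = 0.778151, log₁₀(N) = 1.176091
C = 0.778151 / 1.176091 = 0.6616

0.6616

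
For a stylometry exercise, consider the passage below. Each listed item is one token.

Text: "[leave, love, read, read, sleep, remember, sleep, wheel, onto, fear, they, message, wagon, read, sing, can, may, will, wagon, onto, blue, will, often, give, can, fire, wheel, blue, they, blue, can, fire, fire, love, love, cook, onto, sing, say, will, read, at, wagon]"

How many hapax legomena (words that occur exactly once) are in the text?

10

Frequencies: read:4, love:3, onto:3, wagon:3, can:3, will:3, blue:3, fire:3, sleep:2, wheel:2, they:2, sing:2, leave:1, remember:1, fear:1, message:1, may:1, often:1, give:1, cook:1, … (2 more, each freq 1)
Hapax (freq=1): at, cook, fear, give, leave, may, message, often, remember, say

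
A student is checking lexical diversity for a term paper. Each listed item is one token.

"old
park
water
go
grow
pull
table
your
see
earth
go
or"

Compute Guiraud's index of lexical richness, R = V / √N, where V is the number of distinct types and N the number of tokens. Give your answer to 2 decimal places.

N = 12, V = 11.
√N = 3.464102
R = 11 / 3.464102 = 3.18

3.18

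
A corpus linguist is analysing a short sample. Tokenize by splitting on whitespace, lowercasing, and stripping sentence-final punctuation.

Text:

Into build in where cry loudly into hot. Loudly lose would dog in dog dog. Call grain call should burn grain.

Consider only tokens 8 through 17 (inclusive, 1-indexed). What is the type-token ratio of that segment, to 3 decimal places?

0.800

Segment tokens 8–17: hot, loudly, lose, would, dog, in, dog, dog, call, grain
Segment N = 10, segment V = 8.
TTR = 8 / 10 = 0.800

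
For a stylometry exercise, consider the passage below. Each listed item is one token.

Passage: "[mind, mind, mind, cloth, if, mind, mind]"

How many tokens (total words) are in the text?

Tokens: mind, mind, mind, cloth, if, mind, mind
N = 7

7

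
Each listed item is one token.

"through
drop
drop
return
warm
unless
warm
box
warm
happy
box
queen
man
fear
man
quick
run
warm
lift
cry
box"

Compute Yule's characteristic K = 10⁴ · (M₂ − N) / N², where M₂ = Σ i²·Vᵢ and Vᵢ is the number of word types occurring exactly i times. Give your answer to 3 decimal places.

498.866

Frequencies: warm:4, box:3, drop:2, man:2, through:1, return:1, unless:1, happy:1, queen:1, fear:1, quick:1, run:1, lift:1, cry:1
N = 21. Frequency spectrum: V_1=10, V_2=2, V_3=1, V_4=1
M₂ = 1²·10 + 2²·2 + 3²·1 + 4²·1 = 43
K = 10000 × (43 − 21) / 21² = 498.866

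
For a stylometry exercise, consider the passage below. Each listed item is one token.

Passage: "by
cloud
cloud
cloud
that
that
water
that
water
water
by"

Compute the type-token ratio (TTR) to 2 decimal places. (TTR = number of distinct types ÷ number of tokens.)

0.36

N = 11 tokens, V = 4 types.
TTR = V / N = 4 / 11 = 0.36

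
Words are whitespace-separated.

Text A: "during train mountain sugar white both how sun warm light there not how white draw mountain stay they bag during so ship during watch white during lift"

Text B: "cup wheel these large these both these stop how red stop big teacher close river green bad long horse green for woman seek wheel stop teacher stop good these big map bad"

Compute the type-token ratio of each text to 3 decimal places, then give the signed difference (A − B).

0.085

TTR(A) = 20/27 = 0.741
TTR(B) = 21/32 = 0.656
Difference = 0.741 − 0.656 = 0.085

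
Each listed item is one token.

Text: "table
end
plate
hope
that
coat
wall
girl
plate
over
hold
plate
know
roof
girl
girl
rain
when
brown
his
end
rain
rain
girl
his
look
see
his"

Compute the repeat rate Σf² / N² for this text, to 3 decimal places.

0.077

Frequencies: girl:4, plate:3, rain:3, his:3, end:2, table:1, hope:1, that:1, coat:1, wall:1, over:1, hold:1, know:1, roof:1, when:1, brown:1, look:1, see:1
Σf² = 60; N² = 784
Repeat rate = 60 / 784 = 0.077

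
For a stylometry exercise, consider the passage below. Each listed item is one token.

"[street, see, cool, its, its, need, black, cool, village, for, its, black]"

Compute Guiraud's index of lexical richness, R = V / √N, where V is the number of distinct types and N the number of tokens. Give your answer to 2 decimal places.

2.31

N = 12, V = 8.
√N = 3.464102
R = 8 / 3.464102 = 2.31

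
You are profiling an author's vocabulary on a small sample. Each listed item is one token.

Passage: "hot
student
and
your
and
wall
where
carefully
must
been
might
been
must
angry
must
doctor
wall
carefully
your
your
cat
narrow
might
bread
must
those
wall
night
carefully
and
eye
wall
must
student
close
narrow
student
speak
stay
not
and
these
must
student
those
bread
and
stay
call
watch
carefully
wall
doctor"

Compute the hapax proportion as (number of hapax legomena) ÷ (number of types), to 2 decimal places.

Frequencies: must:6, and:5, wall:5, student:4, carefully:4, your:3, been:2, might:2, doctor:2, narrow:2, bread:2, those:2, stay:2, hot:1, where:1, angry:1, cat:1, night:1, eye:1, close:1, … (5 more, each freq 1)
Hapax count = 12; type count = 25.
Ratio = 12 / 25 = 0.48

0.48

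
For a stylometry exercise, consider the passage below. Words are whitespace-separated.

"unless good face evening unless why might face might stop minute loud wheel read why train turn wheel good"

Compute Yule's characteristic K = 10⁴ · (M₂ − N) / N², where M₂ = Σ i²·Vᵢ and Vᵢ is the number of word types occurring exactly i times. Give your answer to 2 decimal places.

Frequencies: unless:2, good:2, face:2, why:2, might:2, wheel:2, evening:1, stop:1, minute:1, loud:1, read:1, train:1, turn:1
N = 19. Frequency spectrum: V_1=7, V_2=6
M₂ = 1²·7 + 2²·6 = 31
K = 10000 × (31 − 19) / 19² = 332.41

332.41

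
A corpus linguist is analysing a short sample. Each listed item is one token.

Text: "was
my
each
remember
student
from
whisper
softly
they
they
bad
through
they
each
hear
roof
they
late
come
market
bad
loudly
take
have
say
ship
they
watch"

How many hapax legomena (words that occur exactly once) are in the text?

19

Frequencies: they:5, each:2, bad:2, was:1, my:1, remember:1, student:1, from:1, whisper:1, softly:1, through:1, hear:1, roof:1, late:1, come:1, market:1, loudly:1, take:1, have:1, say:1, … (2 more, each freq 1)
Hapax (freq=1): come, from, have, hear, late, loudly, market, my, remember, roof, say, ship, softly, student, take, through, was, watch, whisper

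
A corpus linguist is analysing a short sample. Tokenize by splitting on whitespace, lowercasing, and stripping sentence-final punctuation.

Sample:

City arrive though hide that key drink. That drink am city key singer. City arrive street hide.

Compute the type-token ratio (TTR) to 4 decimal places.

0.5882

N = 17 tokens, V = 10 types.
TTR = V / N = 10 / 17 = 0.5882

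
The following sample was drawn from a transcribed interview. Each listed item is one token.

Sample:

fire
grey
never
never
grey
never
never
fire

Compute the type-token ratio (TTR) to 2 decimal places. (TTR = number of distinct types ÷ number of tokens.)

N = 8 tokens, V = 3 types.
TTR = V / N = 3 / 8 = 0.38

0.38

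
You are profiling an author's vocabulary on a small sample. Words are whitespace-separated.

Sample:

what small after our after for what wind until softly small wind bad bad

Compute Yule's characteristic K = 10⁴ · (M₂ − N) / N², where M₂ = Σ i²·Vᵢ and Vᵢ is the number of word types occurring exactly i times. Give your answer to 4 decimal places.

Frequencies: what:2, small:2, after:2, wind:2, bad:2, our:1, for:1, until:1, softly:1
N = 14. Frequency spectrum: V_1=4, V_2=5
M₂ = 1²·4 + 2²·5 = 24
K = 10000 × (24 − 14) / 14² = 510.2041

510.2041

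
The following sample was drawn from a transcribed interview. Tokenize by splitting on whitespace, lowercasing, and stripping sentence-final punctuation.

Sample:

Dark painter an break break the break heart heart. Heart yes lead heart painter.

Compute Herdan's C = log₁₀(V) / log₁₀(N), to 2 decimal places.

0.79

N = 14, V = 8.
log₁₀(V) = 0.903090, log₁₀(N) = 1.146128
C = 0.903090 / 1.146128 = 0.79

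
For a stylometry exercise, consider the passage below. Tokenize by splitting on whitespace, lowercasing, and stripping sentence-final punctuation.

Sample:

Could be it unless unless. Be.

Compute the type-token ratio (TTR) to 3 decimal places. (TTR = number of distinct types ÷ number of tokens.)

N = 6 tokens, V = 4 types.
TTR = V / N = 4 / 6 = 0.667

0.667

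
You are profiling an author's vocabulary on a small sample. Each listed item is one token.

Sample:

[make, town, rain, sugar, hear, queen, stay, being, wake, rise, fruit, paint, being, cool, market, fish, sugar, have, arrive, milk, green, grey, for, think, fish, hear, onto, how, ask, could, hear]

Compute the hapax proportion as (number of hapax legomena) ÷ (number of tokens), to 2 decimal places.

Frequencies: hear:3, sugar:2, being:2, fish:2, make:1, town:1, rain:1, queen:1, stay:1, wake:1, rise:1, fruit:1, paint:1, cool:1, market:1, have:1, arrive:1, milk:1, green:1, grey:1, … (6 more, each freq 1)
Hapax count = 22; token count = 31.
Ratio = 22 / 31 = 0.71

0.71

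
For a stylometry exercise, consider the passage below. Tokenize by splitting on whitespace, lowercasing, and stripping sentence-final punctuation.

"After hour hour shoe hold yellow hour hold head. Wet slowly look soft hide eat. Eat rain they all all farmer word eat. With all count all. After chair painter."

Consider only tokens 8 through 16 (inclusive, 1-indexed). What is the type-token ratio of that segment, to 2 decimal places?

Segment tokens 8–16: hold, head, wet, slowly, look, soft, hide, eat, eat
Segment N = 9, segment V = 8.
TTR = 8 / 9 = 0.89

0.89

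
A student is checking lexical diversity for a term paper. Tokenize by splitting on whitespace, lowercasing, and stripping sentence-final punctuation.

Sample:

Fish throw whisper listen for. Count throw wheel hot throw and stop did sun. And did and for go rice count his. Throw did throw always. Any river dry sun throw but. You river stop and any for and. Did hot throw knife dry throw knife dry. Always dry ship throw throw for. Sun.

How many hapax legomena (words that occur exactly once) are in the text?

Frequencies: throw:10, and:5, for:4, did:4, dry:4, sun:3, count:2, hot:2, stop:2, always:2, any:2, river:2, knife:2, fish:1, whisper:1, listen:1, wheel:1, go:1, rice:1, his:1, … (3 more, each freq 1)
Hapax (freq=1): but, fish, go, his, listen, rice, ship, wheel, whisper, you

10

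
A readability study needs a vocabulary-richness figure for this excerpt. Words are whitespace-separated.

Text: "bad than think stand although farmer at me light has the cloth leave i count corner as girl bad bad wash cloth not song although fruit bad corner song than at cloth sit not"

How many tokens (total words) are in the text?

34

Tokens: bad, than, think, stand, although, farmer, at, me, light, has, the, cloth, leave, i, count, corner, as, girl, bad, bad, wash, cloth, not, song, although, fruit, bad, corner, song, than, at, cloth, sit, not
N = 34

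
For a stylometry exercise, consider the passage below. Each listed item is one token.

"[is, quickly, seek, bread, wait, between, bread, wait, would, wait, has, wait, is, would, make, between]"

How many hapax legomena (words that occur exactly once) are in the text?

4

Frequencies: wait:4, is:2, bread:2, between:2, would:2, quickly:1, seek:1, has:1, make:1
Hapax (freq=1): has, make, quickly, seek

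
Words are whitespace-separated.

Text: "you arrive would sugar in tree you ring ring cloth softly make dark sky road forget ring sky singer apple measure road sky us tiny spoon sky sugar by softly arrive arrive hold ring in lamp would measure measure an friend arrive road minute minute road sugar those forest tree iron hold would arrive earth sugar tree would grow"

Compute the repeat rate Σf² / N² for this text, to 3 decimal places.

Frequencies: arrive:5, would:4, sugar:4, ring:4, sky:4, road:4, tree:3, measure:3, you:2, in:2, softly:2, hold:2, minute:2, cloth:1, make:1, dark:1, forget:1, singer:1, apple:1, us:1, … (11 more, each freq 1)
Σf² = 161; N² = 3481
Repeat rate = 161 / 3481 = 0.046

0.046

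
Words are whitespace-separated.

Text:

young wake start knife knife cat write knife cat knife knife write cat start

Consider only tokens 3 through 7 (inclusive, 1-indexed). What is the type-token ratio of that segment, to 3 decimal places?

Segment tokens 3–7: start, knife, knife, cat, write
Segment N = 5, segment V = 4.
TTR = 4 / 5 = 0.800

0.800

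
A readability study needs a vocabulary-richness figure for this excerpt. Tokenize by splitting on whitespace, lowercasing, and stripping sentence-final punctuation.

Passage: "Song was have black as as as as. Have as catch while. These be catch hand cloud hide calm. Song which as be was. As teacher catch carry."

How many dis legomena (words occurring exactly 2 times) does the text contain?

4

Frequencies: as:7, catch:3, song:2, was:2, have:2, be:2, black:1, while:1, these:1, hand:1, cloud:1, hide:1, calm:1, which:1, teacher:1, carry:1
Words with frequency 2: be, have, song, was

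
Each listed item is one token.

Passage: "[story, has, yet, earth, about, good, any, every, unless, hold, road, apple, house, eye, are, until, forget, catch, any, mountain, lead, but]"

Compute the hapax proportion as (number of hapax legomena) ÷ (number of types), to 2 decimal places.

0.95

Frequencies: any:2, story:1, has:1, yet:1, earth:1, about:1, good:1, every:1, unless:1, hold:1, road:1, apple:1, house:1, eye:1, are:1, until:1, forget:1, catch:1, mountain:1, lead:1, … (1 more, each freq 1)
Hapax count = 20; type count = 21.
Ratio = 20 / 21 = 0.95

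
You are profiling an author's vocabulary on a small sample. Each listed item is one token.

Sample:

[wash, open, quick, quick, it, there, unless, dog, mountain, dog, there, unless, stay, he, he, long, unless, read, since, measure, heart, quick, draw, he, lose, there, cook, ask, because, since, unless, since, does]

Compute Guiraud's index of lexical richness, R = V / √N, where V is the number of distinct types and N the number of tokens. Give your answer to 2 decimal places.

3.66

N = 33, V = 21.
√N = 5.744563
R = 21 / 5.744563 = 3.66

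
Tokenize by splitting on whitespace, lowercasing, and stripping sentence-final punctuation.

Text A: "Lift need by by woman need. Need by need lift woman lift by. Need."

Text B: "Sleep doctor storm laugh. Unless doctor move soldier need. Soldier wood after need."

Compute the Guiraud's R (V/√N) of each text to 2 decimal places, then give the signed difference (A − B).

-1.70

A: V=4, N=14, R=1.07
B: V=10, N=13, R=2.77
Difference = 1.07 − 2.77 = -1.70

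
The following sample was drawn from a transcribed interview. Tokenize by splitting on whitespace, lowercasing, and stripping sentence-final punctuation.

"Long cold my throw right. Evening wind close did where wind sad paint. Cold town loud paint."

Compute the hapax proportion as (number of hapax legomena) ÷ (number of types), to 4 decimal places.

Frequencies: cold:2, wind:2, paint:2, long:1, my:1, throw:1, right:1, evening:1, close:1, did:1, where:1, sad:1, town:1, loud:1
Hapax count = 11; type count = 14.
Ratio = 11 / 14 = 0.7857

0.7857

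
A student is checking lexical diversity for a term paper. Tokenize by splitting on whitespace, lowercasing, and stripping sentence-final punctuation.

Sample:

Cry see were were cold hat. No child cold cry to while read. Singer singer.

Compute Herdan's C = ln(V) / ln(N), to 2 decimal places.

0.89

N = 15, V = 11.
ln(V) = 2.397895, ln(N) = 2.708050
C = 2.397895 / 2.708050 = 0.89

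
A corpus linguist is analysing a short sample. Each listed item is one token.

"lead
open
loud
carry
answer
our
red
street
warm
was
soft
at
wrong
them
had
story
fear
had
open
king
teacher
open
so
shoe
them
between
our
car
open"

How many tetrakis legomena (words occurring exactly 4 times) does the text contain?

Frequencies: open:4, our:2, them:2, had:2, lead:1, loud:1, carry:1, answer:1, red:1, street:1, warm:1, was:1, soft:1, at:1, wrong:1, story:1, fear:1, king:1, teacher:1, so:1, … (3 more, each freq 1)
Words with frequency 4: open

1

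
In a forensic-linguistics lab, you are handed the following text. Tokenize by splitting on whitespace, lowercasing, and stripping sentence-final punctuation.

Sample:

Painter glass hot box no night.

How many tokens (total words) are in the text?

6

Tokens: painter, glass, hot, box, no, night
N = 6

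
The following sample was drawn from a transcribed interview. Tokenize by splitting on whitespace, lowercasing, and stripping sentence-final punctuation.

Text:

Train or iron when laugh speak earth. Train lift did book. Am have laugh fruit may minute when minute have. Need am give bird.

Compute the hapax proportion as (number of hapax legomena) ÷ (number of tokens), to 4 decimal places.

0.5000

Frequencies: train:2, when:2, laugh:2, am:2, have:2, minute:2, or:1, iron:1, speak:1, earth:1, lift:1, did:1, book:1, fruit:1, may:1, need:1, give:1, bird:1
Hapax count = 12; token count = 24.
Ratio = 12 / 24 = 0.5000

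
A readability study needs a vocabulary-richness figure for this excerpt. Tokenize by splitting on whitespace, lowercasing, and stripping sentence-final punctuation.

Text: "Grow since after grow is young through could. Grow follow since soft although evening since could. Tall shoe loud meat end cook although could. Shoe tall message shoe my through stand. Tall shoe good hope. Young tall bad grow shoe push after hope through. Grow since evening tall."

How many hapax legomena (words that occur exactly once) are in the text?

Frequencies: grow:5, tall:5, shoe:5, since:4, through:3, could:3, after:2, young:2, although:2, evening:2, hope:2, is:1, follow:1, soft:1, loud:1, meat:1, end:1, cook:1, message:1, my:1, … (4 more, each freq 1)
Hapax (freq=1): bad, cook, end, follow, good, is, loud, meat, message, my, push, soft, stand

13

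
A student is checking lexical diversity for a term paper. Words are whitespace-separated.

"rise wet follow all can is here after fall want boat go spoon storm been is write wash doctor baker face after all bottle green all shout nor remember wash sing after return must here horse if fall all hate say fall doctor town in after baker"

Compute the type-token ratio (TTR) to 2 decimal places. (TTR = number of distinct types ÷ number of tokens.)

N = 47 tokens, V = 34 types.
TTR = V / N = 34 / 47 = 0.72

0.72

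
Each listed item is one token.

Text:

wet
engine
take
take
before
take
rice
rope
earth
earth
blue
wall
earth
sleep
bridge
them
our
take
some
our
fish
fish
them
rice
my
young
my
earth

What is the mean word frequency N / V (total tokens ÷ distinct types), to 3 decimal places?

1.647

N = 28 tokens, V = 17 types.
Mean frequency = N / V = 28 / 17 = 1.647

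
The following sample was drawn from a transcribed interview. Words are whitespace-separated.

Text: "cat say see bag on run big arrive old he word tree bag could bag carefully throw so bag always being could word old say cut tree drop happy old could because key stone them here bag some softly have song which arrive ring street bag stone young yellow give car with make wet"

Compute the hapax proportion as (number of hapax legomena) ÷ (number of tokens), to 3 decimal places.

0.593

Frequencies: bag:6, old:3, could:3, say:2, arrive:2, word:2, tree:2, stone:2, cat:1, see:1, on:1, run:1, big:1, he:1, carefully:1, throw:1, so:1, always:1, being:1, cut:1, … (20 more, each freq 1)
Hapax count = 32; token count = 54.
Ratio = 32 / 54 = 0.593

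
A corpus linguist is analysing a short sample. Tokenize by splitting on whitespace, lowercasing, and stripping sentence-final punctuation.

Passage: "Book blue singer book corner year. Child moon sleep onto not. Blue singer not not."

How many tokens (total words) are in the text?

Tokens: book, blue, singer, book, corner, year, child, moon, sleep, onto, not, blue, singer, not, not
N = 15

15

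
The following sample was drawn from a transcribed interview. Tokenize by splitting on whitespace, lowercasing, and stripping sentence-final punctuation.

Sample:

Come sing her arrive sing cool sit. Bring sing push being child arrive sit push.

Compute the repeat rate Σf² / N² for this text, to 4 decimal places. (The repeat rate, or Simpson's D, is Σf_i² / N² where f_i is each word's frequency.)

Frequencies: sing:3, arrive:2, sit:2, push:2, come:1, her:1, cool:1, bring:1, being:1, child:1
Σf² = 27; N² = 225
Repeat rate = 27 / 225 = 0.1200

0.1200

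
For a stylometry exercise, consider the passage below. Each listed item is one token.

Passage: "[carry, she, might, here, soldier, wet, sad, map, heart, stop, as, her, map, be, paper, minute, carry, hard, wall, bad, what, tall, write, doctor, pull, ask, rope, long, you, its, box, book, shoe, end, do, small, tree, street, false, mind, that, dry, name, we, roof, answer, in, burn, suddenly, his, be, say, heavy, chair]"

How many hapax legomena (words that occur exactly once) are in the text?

Frequencies: carry:2, map:2, be:2, she:1, might:1, here:1, soldier:1, wet:1, sad:1, heart:1, stop:1, as:1, her:1, paper:1, minute:1, hard:1, wall:1, bad:1, what:1, tall:1, … (31 more, each freq 1)
Hapax (freq=1): answer, as, ask, bad, book, box, burn, chair, do, doctor, dry, end, false, hard, heart, heavy, her, here, his, in, its, long, might, mind, minute, name, paper, pull, roof, rope, sad, say, she, shoe, small, soldier, stop, street, suddenly, tall, that, tree, wall, we, wet, what, write, you

48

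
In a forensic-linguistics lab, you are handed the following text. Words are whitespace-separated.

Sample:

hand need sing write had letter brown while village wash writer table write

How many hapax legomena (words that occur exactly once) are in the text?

Frequencies: write:2, hand:1, need:1, sing:1, had:1, letter:1, brown:1, while:1, village:1, wash:1, writer:1, table:1
Hapax (freq=1): brown, had, hand, letter, need, sing, table, village, wash, while, writer

11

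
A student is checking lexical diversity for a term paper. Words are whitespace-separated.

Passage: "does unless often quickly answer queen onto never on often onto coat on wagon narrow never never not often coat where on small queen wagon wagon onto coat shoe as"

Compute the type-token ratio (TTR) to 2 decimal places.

N = 30 tokens, V = 17 types.
TTR = V / N = 17 / 30 = 0.57

0.57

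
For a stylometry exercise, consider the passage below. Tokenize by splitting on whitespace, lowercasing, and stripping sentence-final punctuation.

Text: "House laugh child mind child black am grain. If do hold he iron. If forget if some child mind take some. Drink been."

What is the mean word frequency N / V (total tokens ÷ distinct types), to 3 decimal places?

1.353

N = 23 tokens, V = 17 types.
Mean frequency = N / V = 23 / 17 = 1.353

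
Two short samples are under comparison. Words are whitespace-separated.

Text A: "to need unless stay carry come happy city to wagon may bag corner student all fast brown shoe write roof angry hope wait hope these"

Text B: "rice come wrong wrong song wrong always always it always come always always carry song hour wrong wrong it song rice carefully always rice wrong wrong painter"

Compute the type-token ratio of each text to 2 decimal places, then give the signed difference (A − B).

TTR(A) = 23/25 = 0.92
TTR(B) = 10/27 = 0.37
Difference = 0.92 − 0.37 = 0.55

0.55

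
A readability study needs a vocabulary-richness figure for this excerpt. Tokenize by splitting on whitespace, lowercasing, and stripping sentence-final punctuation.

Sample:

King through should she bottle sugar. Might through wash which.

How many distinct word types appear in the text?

Distinct types: {bottle, king, might, she, should, sugar, through, wash, which}
V = 9

9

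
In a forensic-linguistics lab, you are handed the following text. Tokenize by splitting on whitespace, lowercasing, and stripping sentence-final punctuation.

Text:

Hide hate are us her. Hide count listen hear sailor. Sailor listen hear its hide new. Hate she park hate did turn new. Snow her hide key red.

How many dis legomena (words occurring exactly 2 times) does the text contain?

Frequencies: hide:4, hate:3, her:2, listen:2, hear:2, sailor:2, new:2, are:1, us:1, count:1, its:1, she:1, park:1, did:1, turn:1, snow:1, key:1, red:1
Words with frequency 2: hear, her, listen, new, sailor

5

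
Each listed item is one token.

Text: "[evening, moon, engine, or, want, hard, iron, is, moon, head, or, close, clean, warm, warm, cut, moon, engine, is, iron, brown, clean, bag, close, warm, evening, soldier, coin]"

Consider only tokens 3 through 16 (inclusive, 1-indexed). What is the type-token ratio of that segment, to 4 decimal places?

0.8571

Segment tokens 3–16: engine, or, want, hard, iron, is, moon, head, or, close, clean, warm, warm, cut
Segment N = 14, segment V = 12.
TTR = 12 / 14 = 0.8571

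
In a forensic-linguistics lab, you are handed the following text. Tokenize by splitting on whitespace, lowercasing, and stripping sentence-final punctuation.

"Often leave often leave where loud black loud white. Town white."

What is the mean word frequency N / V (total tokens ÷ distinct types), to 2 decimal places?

1.57

N = 11 tokens, V = 7 types.
Mean frequency = N / V = 11 / 7 = 1.57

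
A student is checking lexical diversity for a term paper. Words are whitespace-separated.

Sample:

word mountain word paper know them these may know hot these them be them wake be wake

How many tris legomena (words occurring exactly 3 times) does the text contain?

Frequencies: them:3, word:2, know:2, these:2, be:2, wake:2, mountain:1, paper:1, may:1, hot:1
Words with frequency 3: them

1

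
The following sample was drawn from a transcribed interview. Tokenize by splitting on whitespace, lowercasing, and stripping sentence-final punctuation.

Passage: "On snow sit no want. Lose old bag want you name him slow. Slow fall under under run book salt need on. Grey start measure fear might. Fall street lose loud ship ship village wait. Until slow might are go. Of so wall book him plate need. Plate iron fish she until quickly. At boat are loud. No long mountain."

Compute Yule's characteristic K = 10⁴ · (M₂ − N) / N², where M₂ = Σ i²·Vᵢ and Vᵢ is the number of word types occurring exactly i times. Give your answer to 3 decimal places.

Frequencies: slow:3, on:2, no:2, want:2, lose:2, him:2, fall:2, under:2, book:2, need:2, might:2, loud:2, ship:2, until:2, are:2, plate:2, snow:1, sit:1, old:1, bag:1, … (23 more, each freq 1)
N = 60. Frequency spectrum: V_1=27, V_2=15, V_3=1
M₂ = 1²·27 + 2²·15 + 3²·1 = 96
K = 10000 × (96 − 60) / 60² = 100.000

100.000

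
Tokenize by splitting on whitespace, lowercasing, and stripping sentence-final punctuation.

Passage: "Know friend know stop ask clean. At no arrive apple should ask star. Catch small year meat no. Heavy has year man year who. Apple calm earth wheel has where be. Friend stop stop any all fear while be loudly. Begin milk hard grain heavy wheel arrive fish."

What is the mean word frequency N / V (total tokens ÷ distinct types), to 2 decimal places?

1.41

N = 48 tokens, V = 34 types.
Mean frequency = N / V = 48 / 34 = 1.41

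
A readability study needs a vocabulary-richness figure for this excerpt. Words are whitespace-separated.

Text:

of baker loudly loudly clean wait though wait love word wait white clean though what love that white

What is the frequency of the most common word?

Frequencies: wait:3, loudly:2, clean:2, though:2, love:2, white:2, of:1, baker:1, word:1, what:1, that:1
Most common: 'wait' with frequency 3.

3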